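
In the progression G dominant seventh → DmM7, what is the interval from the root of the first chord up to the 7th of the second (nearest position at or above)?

The root of G dominant seventh is G; the 7th of DmM7 is C♯.
G up to C♯ is 6 semitones, a half step wider than a perfect fourth, so the interval is augmented.

augmented 4th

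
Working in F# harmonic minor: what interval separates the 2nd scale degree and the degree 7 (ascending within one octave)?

major 6th

The scale runs F# G# A B C# D E#.
So we need the interval from G# up to E#.
G# up to E# spans 6 letter names and 9 semitones — a major sixth.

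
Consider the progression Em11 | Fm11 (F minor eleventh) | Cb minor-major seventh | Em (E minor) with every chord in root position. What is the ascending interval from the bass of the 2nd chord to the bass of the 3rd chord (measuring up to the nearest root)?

d5

The roots are F and Cb.
From F to Cb: 6 semitones over a fifth = diminished.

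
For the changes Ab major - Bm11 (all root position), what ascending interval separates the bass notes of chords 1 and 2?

The roots are Ab and B.
From Ab to B: 3 semitones over a second = augmented.

augmented second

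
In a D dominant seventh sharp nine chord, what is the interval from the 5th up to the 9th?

D7#9 (D dominant seventh sharp nine): D–F♯–A–C–E♯.
5th = A; 9th = E♯.
From A to E♯: 8 semitones over a fifth = augmented.

A5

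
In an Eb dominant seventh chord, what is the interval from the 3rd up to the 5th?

Spelling the chord: Eb, G, Bb, Db.
The 3rd is G and the 5th is Bb.
3 letter names make it a third; at 3 semitones (a half step narrower than major) the quality is minor.

minor third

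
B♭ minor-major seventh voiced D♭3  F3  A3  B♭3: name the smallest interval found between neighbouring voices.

Adjacent intervals: D♭3→F3 = major third; F3→A3 = major third; A3→B♭3 = minor second.
The smallest is A3 to B♭3, a minor second (1 semitone).

m2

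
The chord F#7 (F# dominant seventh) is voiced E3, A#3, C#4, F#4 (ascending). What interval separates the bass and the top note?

major ninth

The outer voices are E3 and F#4.
Counting 9 letters and 14 half steps from E gives a major ninth.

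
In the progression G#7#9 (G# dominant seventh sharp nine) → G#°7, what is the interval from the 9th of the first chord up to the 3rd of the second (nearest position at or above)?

The 9th of G#7#9 (G# dominant seventh sharp nine) is A##; the 3rd of G#°7 is B.
2 letter names make it a second; at 0 semitones (a whole step narrower than major) the quality is diminished.

diminished second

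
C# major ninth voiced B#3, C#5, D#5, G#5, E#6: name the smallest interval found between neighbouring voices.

major second

Adjacent intervals: B#3→C#5 = minor ninth; C#5→D#5 = major second; D#5→G#5 = perfect fourth; G#5→E#6 = major sixth.
The smallest is C#5 to D#5, a major second (2 semitones).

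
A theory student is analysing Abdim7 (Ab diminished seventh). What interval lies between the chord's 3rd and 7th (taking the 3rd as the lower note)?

diminished fifth

The chord tones of Ab diminished seventh are Ab–Cb–Ebb–Gbb.
So we need the interval from Cb up to Gbb.
From Cb to Gbb: 6 semitones over a fifth = diminished.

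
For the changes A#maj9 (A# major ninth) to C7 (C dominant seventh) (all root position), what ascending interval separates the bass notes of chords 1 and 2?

The roots are A# and C.
A# up to C is 2 semitones, a whole step narrower than a major third, so the interval is diminished.

d3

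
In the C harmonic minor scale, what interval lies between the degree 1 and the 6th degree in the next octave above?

minor thirteenth

Spelling the C harmonic minor scale: C D Eb F G Ab B.
The degree 1 is C and the 6th scale degree (up an octave) is Ab.
From C to Ab: 20 semitones over a thirteenth = minor.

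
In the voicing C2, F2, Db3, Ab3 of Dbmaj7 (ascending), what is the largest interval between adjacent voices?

Adjacent intervals: C2→F2 = perfect fourth; F2→Db3 = minor sixth; Db3→Ab3 = perfect fifth.
The largest is F2 to Db3, a minor sixth (8 semitones).

minor sixth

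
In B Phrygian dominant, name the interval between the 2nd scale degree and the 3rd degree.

The scale runs B C D# E F# G A.
2nd scale degree = C; 3rd degree = D#.
2 letter names make it a second; at 3 semitones (a half step wider than major) the quality is augmented.

A2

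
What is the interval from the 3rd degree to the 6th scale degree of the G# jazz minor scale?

augmented fourth

G# melodic minor: G# A# B C# D# E# F##.
That puts B below E#.
From B to E#: 6 semitones over a fourth = augmented.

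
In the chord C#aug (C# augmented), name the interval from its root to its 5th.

Spelling the chord: C# E# G##.
The root is C# and the 5th is G##.
5 letter names make it a fifth; at 8 semitones (a half step wider than perfect) the quality is augmented.

augmented fifth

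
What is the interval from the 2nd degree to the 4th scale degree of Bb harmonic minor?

m3

Bb harmonic minor: Bb C Db Eb F Gb A.
2nd degree = C; degree 4 = Eb.
C up to Eb is 3 semitones, a half step narrower than a major third, so the interval is minor.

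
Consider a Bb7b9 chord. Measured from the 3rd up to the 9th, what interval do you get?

Bb7b9 is spelled Bb, D, F, Ab, Cb.
That puts D below Cb.
7 letter names make it a seventh; at 9 semitones (a whole step narrower than major) the quality is diminished.

diminished 7th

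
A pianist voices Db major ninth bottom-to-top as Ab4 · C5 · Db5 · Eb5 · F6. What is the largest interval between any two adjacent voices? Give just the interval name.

Adjacent intervals: Ab4→C5 = major third; C5→Db5 = minor second; Db5→Eb5 = major second; Eb5→F6 = major ninth.
The largest is Eb5 to F6, a major ninth (14 semitones).

major ninth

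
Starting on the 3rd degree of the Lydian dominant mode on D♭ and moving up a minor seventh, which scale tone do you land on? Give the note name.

The scale is D♭ E♭ F G A♭ B♭ C♭.
The 3rd degree is F; a minor seventh above that is E♭ — scale degree 2.

Eb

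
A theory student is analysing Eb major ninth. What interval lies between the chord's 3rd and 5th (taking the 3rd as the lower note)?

minor third

The chord tones of Ebmaj9 (Eb major ninth) are Eb, G, Bb, D, F.
The 3rd is G and the 5th is Bb.
From G to Bb: 3 semitones over a third = minor.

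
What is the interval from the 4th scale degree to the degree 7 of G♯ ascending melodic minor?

G♯ melodic minor: G♯ A♯ B C♯ D♯ E♯ F𝄪.
That puts C♯ below F𝄪.
From C♯ to F𝄪: 6 semitones over a fourth = augmented.

A4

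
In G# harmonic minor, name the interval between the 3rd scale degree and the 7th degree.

Spelling G# harmonic minor: G# A# B C# D# E F##.
The 3rd scale degree is B and the scale degree 7 is F##.
B up to F## is 8 semitones, a half step wider than a perfect fifth, so the interval is augmented.

augmented 5th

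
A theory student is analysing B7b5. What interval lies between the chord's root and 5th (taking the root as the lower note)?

diminished 5th

B7b5: B, D♯, F, A.
So we need the interval from B up to F.
From B to F: 6 semitones over a fifth = diminished.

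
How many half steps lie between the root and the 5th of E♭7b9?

7

E♭ dominant seventh flat nine is spelled E♭–G–B♭–D♭–F♭.
E♭ to B♭ is a perfect fifth: 7 semitones.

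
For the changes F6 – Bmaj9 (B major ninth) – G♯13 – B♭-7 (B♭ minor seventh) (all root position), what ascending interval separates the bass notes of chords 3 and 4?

diminished third

The roots are G♯ and B♭.
3 letter names make it a third; at 2 semitones (a whole step narrower than major) the quality is diminished.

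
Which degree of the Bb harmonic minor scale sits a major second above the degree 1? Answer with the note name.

C

The scale is Bb C Db Eb F Gb A.
The degree 1 is Bb; a major second above that is C — scale degree 2.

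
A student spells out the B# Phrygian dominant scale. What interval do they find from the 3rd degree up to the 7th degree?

The scale runs B# C# D## E# F## G# A#.
The 3rd degree is D## and the 7th degree is A#.
5 letter names make it a fifth; at 6 semitones (a half step narrower than perfect) the quality is diminished.

diminished fifth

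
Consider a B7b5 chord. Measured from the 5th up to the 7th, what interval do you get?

major 3rd

B7b5 is spelled B, D#, F, A.
So we need the interval from F up to A.
F up to A spans 3 letter names and 4 semitones — a major third.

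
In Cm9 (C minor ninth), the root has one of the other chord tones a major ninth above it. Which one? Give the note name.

C minor ninth is spelled C-E♭-G-B♭-D.
The root is C. A major ninth above C is D.
D is the chord's 9th.

D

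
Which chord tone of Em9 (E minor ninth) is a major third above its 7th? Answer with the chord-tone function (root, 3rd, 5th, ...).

Spelling the chord: E, G, B, D, F♯.
The 7th is D. A major third above D is F♯.
F♯ is the chord's 9th.

9th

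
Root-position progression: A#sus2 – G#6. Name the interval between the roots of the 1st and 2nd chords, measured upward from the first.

minor seventh

The roots are A# and G#.
A# up to G# is 10 semitones, a half step narrower than a major seventh, so the interval is minor.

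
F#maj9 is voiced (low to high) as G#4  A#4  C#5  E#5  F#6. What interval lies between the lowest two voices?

Those voices are G#4 and A#4.
Counting 2 letters and 2 half steps from G# gives a major second.

major second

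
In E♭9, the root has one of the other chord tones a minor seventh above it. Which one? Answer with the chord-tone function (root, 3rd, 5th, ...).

7th

E♭9: E♭, G, B♭, D♭, F.
The root is E♭. A minor seventh above E♭ is D♭.
D♭ is the chord's 7th.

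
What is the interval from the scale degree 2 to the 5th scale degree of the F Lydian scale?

perfect fourth

The scale runs F G A B C D E.
The scale degree 2 is G and the degree 5 is C.
From G to C is 5 semitones, exactly the perfect fourth.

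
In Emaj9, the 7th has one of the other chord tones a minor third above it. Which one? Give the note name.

Emaj9 (E major ninth) is spelled E, G♯, B, D♯, F♯.
The 7th is D♯. A minor third above D♯ is F♯.
F♯ is the chord's 9th.

F#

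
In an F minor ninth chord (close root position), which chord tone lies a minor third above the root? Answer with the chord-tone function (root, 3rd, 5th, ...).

Spelling the chord: F, A♭, C, E♭, G.
The root is F. A minor third above F is A♭.
A♭ is the chord's 3rd.

3rd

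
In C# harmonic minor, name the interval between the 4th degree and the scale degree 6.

C# harmonic minor: C# D# E F# G# A B#.
4th degree = F#; 6th scale degree = A.
3 letter names make it a third; at 3 semitones (a half step narrower than major) the quality is minor.

m3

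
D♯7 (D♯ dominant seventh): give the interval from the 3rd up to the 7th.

diminished 5th

D♯7: D♯–F𝄪–A♯–C♯.
That puts F𝄪 below C♯.
From F𝄪 to C♯: 6 semitones over a fifth = diminished.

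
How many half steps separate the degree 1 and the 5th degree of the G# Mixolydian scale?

7

The scale is G# A# B# C# D# E# F#.
G# up to D# is a perfect fifth — 7 semitones.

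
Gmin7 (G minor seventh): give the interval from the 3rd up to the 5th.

major third

Spelling the chord: G–B♭–D–F.
So we need the interval from B♭ up to D.
From B♭ to D is 4 semitones, exactly the major third.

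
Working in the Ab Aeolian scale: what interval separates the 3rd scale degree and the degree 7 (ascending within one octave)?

Spelling the Ab Aeolian scale: Ab Bb Cb Db Eb Fb Gb.
3rd scale degree = Cb; 7th degree = Gb.
Cb up to Gb spans 5 letter names and 7 semitones — a perfect fifth.

perfect fifth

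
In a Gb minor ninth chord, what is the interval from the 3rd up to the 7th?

The chord tones of Gbm9 are Gb–Bbb–Db–Fb–Ab.
3rd = Bbb; 7th = Fb.
Counting 5 letters and 7 half steps from Bbb gives a perfect fifth.

P5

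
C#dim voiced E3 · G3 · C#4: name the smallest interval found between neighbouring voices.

m3

Adjacent intervals: E3→G3 = minor third; G3→C#4 = augmented fourth.
The smallest is E3 to G3, a minor third (3 semitones).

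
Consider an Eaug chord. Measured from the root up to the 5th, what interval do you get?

Spelling the chord: E-G#-B#.
The root is E and the 5th is B#.
From E to B#: 8 semitones over a fifth = augmented.

A5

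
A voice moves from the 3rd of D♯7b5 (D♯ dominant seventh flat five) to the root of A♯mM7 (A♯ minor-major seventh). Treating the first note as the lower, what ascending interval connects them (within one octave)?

The 3rd of D♯7b5 (D♯ dominant seventh flat five) is F𝄪; the root of A♯mM7 (A♯ minor-major seventh) is A♯.
3 letter names make it a third; at 3 semitones (a half step narrower than major) the quality is minor.

m3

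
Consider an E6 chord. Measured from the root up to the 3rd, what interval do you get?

Spelling the chord: E G# B C#.
That puts E below G#.
Counting 3 letters and 4 half steps from E gives a major third.

major 3rd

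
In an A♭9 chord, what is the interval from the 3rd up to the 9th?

minor seventh

A♭9: A♭ C E♭ G♭ B♭.
That puts C below B♭.
C up to B♭ is 10 semitones, a half step narrower than a major seventh, so the interval is minor.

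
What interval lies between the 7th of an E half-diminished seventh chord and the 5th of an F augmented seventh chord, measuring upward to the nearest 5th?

The 7th of E half-diminished seventh is D; the 5th of F augmented seventh is C#.
From D to C# is 11 semitones, exactly the major seventh.

M7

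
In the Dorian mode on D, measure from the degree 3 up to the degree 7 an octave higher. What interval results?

P12

D dorian: D E F G A B C.
So we need the interval from F up to C.
From F to C is 19 semitones, exactly the perfect twelfth.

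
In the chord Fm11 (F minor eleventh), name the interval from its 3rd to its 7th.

perfect fifth

Fm11: F-Ab-C-Eb-G-Bb.
That puts Ab below Eb.
Ab up to Eb spans 5 letter names and 7 semitones — a perfect fifth.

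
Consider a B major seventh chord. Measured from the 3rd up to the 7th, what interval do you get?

Spelling the chord: B-D#-F#-A#.
The 3rd is D# and the 7th is A#.
Counting 5 letters and 7 half steps from D# gives a perfect fifth.

perfect fifth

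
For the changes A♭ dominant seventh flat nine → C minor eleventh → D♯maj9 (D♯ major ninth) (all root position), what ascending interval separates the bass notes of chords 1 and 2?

The roots are A♭ and C.
Counting 3 letters and 4 half steps from A♭ gives a major third.

major third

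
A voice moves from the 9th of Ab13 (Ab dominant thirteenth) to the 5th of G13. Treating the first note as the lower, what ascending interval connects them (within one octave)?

major third

Ab13 (Ab dominant thirteenth) has Bb as its 9th, and G13 has D as its 5th.
From Bb to D is 4 semitones, exactly the major third.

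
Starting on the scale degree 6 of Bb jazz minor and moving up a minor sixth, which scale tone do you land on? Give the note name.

The scale is Bb C Db Eb F G A.
The scale degree 6 is G; a minor sixth above that is Eb — scale degree 4.

Eb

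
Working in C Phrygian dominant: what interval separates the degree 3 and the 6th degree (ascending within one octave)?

The scale runs C D♭ E F G A♭ B♭.
Degree 3 = E; scale degree 6 = A♭.
E up to A♭ is 4 semitones, a half step narrower than a perfect fourth, so the interval is diminished.

diminished 4th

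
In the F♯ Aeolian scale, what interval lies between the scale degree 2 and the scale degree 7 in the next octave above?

minor 13th

F♯ natural minor: F♯ G♯ A B C♯ D E.
The scale degree 2 is G♯ and the 7th degree (up an octave) is E.
From G♯ to E: 20 semitones over a thirteenth = minor.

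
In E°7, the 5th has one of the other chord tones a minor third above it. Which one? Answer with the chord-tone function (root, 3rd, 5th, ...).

The chord tones of E diminished seventh are E–G–Bb–Db.
The 5th is Bb. A minor third above Bb is Db.
Db is the chord's 7th.

7th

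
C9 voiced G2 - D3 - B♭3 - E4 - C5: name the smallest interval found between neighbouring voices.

Adjacent intervals: G2→D3 = perfect fifth; D3→B♭3 = minor sixth; B♭3→E4 = augmented fourth; E4→C5 = minor sixth.
The smallest is B♭3 to E4, an augmented fourth (6 semitones).

augmented 4th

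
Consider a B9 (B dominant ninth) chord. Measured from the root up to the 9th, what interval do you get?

major ninth

B9 (B dominant ninth): B–D#–F#–A–C#.
That puts B below C#.
From B to C# is 14 semitones, exactly the major ninth.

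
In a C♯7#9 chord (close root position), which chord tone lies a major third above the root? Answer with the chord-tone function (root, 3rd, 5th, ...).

C♯7#9 (C♯ dominant seventh sharp nine) is spelled C♯-E♯-G♯-B-D𝄪.
The root is C♯. A major third above C♯ is E♯.
E♯ is the chord's 3rd.

3rd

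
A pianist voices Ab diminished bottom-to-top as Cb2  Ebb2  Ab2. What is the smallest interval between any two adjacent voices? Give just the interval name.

minor third

Adjacent intervals: Cb2→Ebb2 = minor third; Ebb2→Ab2 = augmented fourth.
The smallest is Cb2 to Ebb2, a minor third (3 semitones).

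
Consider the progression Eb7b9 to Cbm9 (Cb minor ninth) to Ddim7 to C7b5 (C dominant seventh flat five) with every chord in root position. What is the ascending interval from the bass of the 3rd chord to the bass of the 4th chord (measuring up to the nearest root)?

The roots are D and C.
D up to C is 10 semitones, a half step narrower than a major seventh, so the interval is minor.

m7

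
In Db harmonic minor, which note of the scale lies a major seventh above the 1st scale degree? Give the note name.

The scale is Db Eb Fb Gb Ab Bbb C.
The 1st scale degree is Db; a major seventh above that is C — scale degree 7.

C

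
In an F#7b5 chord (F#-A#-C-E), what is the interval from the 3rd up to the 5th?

diminished 3rd

3rd = A#; 5th = C.
From A# to C: 2 semitones over a third = diminished.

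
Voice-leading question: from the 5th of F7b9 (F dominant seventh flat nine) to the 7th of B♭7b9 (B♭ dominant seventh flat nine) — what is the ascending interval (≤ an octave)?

minor sixth

F7b9 (F dominant seventh flat nine) has C as its 5th, and B♭7b9 (B♭ dominant seventh flat nine) has A♭ as its 7th.
6 letter names make it a sixth; at 8 semitones (a half step narrower than major) the quality is minor.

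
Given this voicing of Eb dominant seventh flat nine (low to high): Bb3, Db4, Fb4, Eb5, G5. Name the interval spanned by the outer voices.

major 13th

The outer voices are Bb3 and G5.
Bb up to G spans 13 letter names and 21 semitones — a major thirteenth.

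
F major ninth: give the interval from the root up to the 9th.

major ninth

Fmaj9: F, A, C, E, G.
So we need the interval from F up to G.
From F to G is 14 semitones, exactly the major ninth.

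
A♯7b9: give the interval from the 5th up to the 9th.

A♯7b9: A♯ C𝄪 E♯ G♯ B.
5th = E♯; 9th = B.
5 letter names make it a fifth; at 6 semitones (a half step narrower than perfect) the quality is diminished.

diminished fifth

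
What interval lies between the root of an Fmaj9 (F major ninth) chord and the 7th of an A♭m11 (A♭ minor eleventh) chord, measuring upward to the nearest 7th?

minor 2nd

Fmaj9 (F major ninth) has F as its root, and A♭m11 (A♭ minor eleventh) has G♭ as its 7th.
From F to G♭: 1 semitone over a second = minor.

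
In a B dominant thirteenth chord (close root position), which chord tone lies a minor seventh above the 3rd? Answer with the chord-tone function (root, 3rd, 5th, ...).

The chord tones of B13 (B dominant thirteenth) are B D♯ F♯ A C♯ G♯.
The 3rd is D♯. A minor seventh above D♯ is C♯.
C♯ is the chord's 9th.

9th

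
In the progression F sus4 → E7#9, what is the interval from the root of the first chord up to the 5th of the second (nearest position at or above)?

The root of F sus4 is F; the 5th of E7#9 is B.
From F to B: 6 semitones over a fourth = augmented.

A4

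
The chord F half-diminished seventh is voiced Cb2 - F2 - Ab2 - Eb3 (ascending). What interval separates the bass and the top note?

The outer voices are Cb2 and Eb3.
Counting 10 letters and 16 half steps from Cb gives a major tenth.

major tenth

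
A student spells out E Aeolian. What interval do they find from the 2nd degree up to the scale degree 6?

d5

Spelling E Aeolian: E F♯ G A B C D.
That puts F♯ below C.
From F♯ to C: 6 semitones over a fifth = diminished.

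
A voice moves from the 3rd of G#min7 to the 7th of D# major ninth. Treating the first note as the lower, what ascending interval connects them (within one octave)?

augmented second

G#min7 has B as its 3rd, and D# major ninth has C## as its 7th.
2 letter names make it a second; at 3 semitones (a half step wider than major) the quality is augmented.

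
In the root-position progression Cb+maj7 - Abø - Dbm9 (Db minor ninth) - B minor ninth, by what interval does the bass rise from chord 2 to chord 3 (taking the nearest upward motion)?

perfect fourth

The roots are Ab and Db.
Counting 4 letters and 5 half steps from Ab gives a perfect fourth.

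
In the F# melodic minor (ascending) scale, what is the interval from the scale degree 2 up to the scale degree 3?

The scale runs F# G# A B C# D# E#.
That puts G# below A.
2 letter names make it a second; at 1 semitone (a half step narrower than major) the quality is minor.

minor second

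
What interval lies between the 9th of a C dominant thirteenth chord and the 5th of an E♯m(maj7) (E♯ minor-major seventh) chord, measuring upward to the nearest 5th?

A6

The 9th of C dominant thirteenth is D; the 5th of E♯m(maj7) (E♯ minor-major seventh) is B♯.
From D to B♯: 10 semitones over a sixth = augmented.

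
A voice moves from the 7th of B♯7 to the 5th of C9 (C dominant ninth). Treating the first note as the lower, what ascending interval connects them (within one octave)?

diminished 7th

The 7th of B♯7 is A♯; the 5th of C9 (C dominant ninth) is G.
A♯ up to G is 9 semitones, a whole step narrower than a major seventh, so the interval is diminished.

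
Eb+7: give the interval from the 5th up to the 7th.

The chord tones of Eb augmented seventh are Eb G B Db.
5th = B; 7th = Db.
From B to Db: 2 semitones over a third = diminished.

diminished 3rd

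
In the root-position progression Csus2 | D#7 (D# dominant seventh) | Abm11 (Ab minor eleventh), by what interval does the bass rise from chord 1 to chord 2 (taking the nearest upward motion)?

augmented 2nd

The roots are C and D#.
2 letter names make it a second; at 3 semitones (a half step wider than major) the quality is augmented.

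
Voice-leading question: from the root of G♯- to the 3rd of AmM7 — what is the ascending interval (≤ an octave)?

diminished 4th

The root of G♯- is G♯; the 3rd of AmM7 is C.
From G♯ to C: 4 semitones over a fourth = diminished.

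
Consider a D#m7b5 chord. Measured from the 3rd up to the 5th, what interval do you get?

minor third

D#ø (D# half-diminished seventh) is spelled D#-F#-A-C#.
So we need the interval from F# up to A.
From F# to A: 3 semitones over a third = minor.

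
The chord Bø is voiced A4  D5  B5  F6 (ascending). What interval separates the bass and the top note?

m13

The outer voices are A4 and F6.
From A to F: 20 semitones over a thirteenth = minor.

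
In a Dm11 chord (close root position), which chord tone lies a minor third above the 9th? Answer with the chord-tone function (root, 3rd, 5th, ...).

Spelling the chord: D, F, A, C, E, G.
The 9th is E. A minor third above E is G.
G is the chord's 11th.

11th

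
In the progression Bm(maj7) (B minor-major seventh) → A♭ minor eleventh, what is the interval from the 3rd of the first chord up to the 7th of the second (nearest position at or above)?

d4

The 3rd of Bm(maj7) (B minor-major seventh) is D; the 7th of A♭ minor eleventh is G♭.
D up to G♭ is 4 semitones, a half step narrower than a perfect fourth, so the interval is diminished.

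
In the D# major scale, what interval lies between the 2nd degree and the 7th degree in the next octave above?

D# major: D# E# F## G# A# B# C##.
2nd degree = E#; 7th scale degree (up an octave) = C##.
Counting 13 letters and 21 half steps from E# gives a major thirteenth.

M13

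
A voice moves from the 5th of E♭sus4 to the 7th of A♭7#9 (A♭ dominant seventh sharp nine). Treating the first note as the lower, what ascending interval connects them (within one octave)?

E♭sus4 has B♭ as its 5th, and A♭7#9 (A♭ dominant seventh sharp nine) has G♭ as its 7th.
From B♭ to G♭: 8 semitones over a sixth = minor.

minor sixth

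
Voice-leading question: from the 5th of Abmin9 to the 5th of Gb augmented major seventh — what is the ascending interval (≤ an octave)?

The 5th of Abmin9 is Eb; the 5th of Gb augmented major seventh is D.
Counting 7 letters and 11 half steps from Eb gives a major seventh.

major 7th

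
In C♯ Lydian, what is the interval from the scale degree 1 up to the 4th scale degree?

Spelling C♯ Lydian: C♯ D♯ E♯ F𝄪 G♯ A♯ B♯.
Scale degree 1 = C♯; scale degree 4 = F𝄪.
C♯ up to F𝄪 is 6 semitones, a half step wider than a perfect fourth, so the interval is augmented.

augmented 4th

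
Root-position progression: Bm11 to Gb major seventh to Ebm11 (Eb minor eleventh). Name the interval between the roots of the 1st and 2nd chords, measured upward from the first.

The roots are B and Gb.
From B to Gb: 7 semitones over a sixth = diminished.

diminished 6th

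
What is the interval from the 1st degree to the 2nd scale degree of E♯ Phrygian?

minor second

E♯ phrygian: E♯ F♯ G♯ A♯ B♯ C♯ D♯.
So we need the interval from E♯ up to F♯.
2 letter names make it a second; at 1 semitone (a half step narrower than major) the quality is minor.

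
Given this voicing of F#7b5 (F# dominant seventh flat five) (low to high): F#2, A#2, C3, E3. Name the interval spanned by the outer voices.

The outer voices are F#2 and E3.
7 letter names make it a seventh; at 10 semitones (a half step narrower than major) the quality is minor.

minor seventh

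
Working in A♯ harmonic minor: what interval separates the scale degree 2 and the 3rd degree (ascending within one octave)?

minor 2nd

A♯ harmonic minor: A♯ B♯ C♯ D♯ E♯ F♯ G𝄪.
The scale degree 2 is B♯ and the 3rd degree is C♯.
B♯ up to C♯ is 1 semitone, a half step narrower than a major second, so the interval is minor.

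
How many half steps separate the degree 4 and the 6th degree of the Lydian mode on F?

3

The scale is F G A B C D E.
B up to D is a minor third — 3 semitones.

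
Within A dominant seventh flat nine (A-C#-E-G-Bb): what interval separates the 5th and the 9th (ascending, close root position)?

So we need the interval from E up to Bb.
5 letter names make it a fifth; at 6 semitones (a half step narrower than perfect) the quality is diminished.

diminished fifth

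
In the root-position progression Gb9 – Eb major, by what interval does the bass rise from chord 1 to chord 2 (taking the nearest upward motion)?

The roots are Gb and Eb.
From Gb to Eb is 9 semitones, exactly the major sixth.

major sixth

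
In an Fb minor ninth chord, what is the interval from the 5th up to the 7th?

Fb minor ninth: Fb-Abb-Cb-Ebb-Gb.
That puts Cb below Ebb.
From Cb to Ebb: 3 semitones over a third = minor.

m3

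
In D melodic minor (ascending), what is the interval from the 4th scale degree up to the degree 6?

major 3rd

Spelling D melodic minor (ascending): D E F G A B C#.
That puts G below B.
Counting 3 letters and 4 half steps from G gives a major third.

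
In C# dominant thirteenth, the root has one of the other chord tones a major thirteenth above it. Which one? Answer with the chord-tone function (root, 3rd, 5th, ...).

C#13: C# E# G# B D# A#.
The root is C#. A major thirteenth above C# is A#.
A# is the chord's 13th.

13th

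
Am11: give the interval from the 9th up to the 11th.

minor third

The chord tones of Am11 are A–C–E–G–B–D.
The 9th is B and the 11th is D.
From B to D: 3 semitones over a third = minor.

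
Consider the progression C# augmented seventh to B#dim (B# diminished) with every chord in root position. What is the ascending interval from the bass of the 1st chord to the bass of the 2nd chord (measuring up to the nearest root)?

major seventh

The roots are C# and B#.
Counting 7 letters and 11 half steps from C# gives a major seventh.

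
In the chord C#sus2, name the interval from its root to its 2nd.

C#sus2 is spelled C# D# G#.
That puts C# below D#.
C# up to D# spans 2 letter names and 2 semitones — a major second.

major second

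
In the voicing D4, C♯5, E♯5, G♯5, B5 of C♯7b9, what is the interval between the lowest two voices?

major seventh

Those voices are D4 and C♯5.
D up to C♯ spans 7 letter names and 11 semitones — a major seventh.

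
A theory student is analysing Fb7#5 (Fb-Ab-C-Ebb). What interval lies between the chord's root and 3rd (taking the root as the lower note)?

That puts Fb below Ab.
Counting 3 letters and 4 half steps from Fb gives a major third.

major third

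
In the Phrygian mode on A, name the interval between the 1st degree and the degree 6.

minor 6th

A phrygian: A Bb C D E F G.
That puts A below F.
6 letter names make it a sixth; at 8 semitones (a half step narrower than major) the quality is minor.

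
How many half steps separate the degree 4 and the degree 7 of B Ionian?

The scale is B C# D# E F# G# A#.
E up to A# is an augmented fourth — 6 semitones.

6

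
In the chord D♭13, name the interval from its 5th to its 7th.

Spelling the chord: D♭–F–A♭–C♭–E♭–B♭.
So we need the interval from A♭ up to C♭.
3 letter names make it a third; at 3 semitones (a half step narrower than major) the quality is minor.

minor third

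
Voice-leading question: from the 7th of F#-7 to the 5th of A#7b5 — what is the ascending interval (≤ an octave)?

The 7th of F#-7 is E; the 5th of A#7b5 is E.
E up to E spans 1 letter names and 0 semitones — a perfect unison.

perfect 1st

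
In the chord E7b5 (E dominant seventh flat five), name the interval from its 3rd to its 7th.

diminished fifth

E7b5 (E dominant seventh flat five): E–G♯–B♭–D.
So we need the interval from G♯ up to D.
G♯ up to D is 6 semitones, a half step narrower than a perfect fifth, so the interval is diminished.
That tritone between 3rd and 7th is what gives the dominant seventh its pull toward resolution.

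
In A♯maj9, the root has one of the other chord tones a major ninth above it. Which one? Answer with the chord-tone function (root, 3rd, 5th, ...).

A♯ major ninth: A♯, C𝄪, E♯, G𝄪, B♯.
The root is A♯. A major ninth above A♯ is B♯.
B♯ is the chord's 9th.

9th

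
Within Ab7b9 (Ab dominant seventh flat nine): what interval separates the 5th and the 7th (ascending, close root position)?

minor third

The chord tones of Ab7b9 are Ab-C-Eb-Gb-Bbb.
That puts Eb below Gb.
Eb up to Gb is 3 semitones, a half step narrower than a major third, so the interval is minor.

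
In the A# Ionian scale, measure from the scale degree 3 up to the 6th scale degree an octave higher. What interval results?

perfect eleventh

Spelling the A# Ionian scale: A# B# C## D# E# F## G##.
That puts C## below F##.
C## up to F## spans 11 letter names and 17 semitones — a perfect eleventh.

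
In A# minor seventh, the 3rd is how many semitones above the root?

A# minor seventh is spelled A#, C#, E#, G#.
A# to C# is a minor third: 3 semitones.

3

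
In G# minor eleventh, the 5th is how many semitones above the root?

7

G#m11: G#-B-D#-F#-A#-C#.
G# to D# is a perfect fifth: 7 semitones.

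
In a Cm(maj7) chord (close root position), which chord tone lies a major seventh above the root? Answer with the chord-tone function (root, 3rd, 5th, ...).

7th

The chord tones of C minor-major seventh are C E♭ G B.
The root is C. A major seventh above C is B.
B is the chord's 7th.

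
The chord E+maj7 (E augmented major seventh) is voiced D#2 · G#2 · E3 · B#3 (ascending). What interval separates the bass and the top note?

The outer voices are D#2 and B#3.
From D# to B# is 21 semitones, exactly the major thirteenth.

major 13th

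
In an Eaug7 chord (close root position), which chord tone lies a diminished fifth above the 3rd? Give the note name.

The chord tones of E augmented seventh are E–G♯–B♯–D.
The 3rd is G♯. A diminished fifth above G♯ is D.
D is the chord's 7th.

D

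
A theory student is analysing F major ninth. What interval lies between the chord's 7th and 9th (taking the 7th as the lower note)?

minor third

F major ninth is spelled F, A, C, E, G.
The 7th is E and the 9th is G.
3 letter names make it a third; at 3 semitones (a half step narrower than major) the quality is minor.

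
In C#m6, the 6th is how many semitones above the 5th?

2

C# minor sixth is spelled C#, E, G#, A#.
G# to A# is a major second: 2 semitones.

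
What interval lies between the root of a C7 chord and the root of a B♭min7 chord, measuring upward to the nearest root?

The root of C7 is C; the root of B♭min7 is B♭.
C up to B♭ is 10 semitones, a half step narrower than a major seventh, so the interval is minor.

minor seventh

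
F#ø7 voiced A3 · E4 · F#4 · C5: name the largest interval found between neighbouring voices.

perfect fifth

Adjacent intervals: A3→E4 = perfect fifth; E4→F#4 = major second; F#4→C5 = diminished fifth.
The largest is A3 to E4, a perfect fifth (7 semitones).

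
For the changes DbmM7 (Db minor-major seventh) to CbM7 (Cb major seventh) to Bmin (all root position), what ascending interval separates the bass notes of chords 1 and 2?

The roots are Db and Cb.
From Db to Cb: 10 semitones over a seventh = minor.

minor seventh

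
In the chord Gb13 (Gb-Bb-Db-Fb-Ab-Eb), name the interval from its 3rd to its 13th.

perfect 11th

3rd = Bb; 13th = Eb.
From Bb to Eb is 17 semitones, exactly the perfect eleventh.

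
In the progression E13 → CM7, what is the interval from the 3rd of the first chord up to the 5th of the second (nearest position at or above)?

diminished octave

E13 has G# as its 3rd, and CM7 has G as its 5th.
G# up to G is 11 semitones, a half step narrower than a perfect octave, so the interval is diminished.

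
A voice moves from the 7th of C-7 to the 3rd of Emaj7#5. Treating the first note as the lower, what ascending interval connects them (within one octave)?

A6

C-7 has B♭ as its 7th, and Emaj7#5 has G♯ as its 3rd.
6 letter names make it a sixth; at 10 semitones (a half step wider than major) the quality is augmented.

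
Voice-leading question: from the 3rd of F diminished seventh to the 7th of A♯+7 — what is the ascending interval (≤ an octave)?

The 3rd of F diminished seventh is A♭; the 7th of A♯+7 is G♯.
From A♭ to G♯: 12 semitones over a seventh = augmented.

augmented seventh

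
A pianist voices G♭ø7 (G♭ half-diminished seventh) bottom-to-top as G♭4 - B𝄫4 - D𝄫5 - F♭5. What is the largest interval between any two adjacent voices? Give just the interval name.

major third

Adjacent intervals: G♭4→B𝄫4 = minor third; B𝄫4→D𝄫5 = minor third; D𝄫5→F♭5 = major third.
The largest is D𝄫5 to F♭5, a major third (4 semitones).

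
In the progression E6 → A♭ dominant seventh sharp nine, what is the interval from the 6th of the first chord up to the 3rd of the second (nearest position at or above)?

diminished octave

The 6th of E6 is C♯; the 3rd of A♭ dominant seventh sharp nine is C.
From C♯ to C: 11 semitones over an octave = diminished.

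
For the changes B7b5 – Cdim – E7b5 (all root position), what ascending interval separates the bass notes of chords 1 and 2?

m2

The roots are B and C.
2 letter names make it a second; at 1 semitone (a half step narrower than major) the quality is minor.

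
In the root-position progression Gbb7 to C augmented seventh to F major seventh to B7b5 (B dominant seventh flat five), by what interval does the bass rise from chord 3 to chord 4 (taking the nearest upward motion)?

augmented fourth

The roots are F and B.
F up to B is 6 semitones, a half step wider than a perfect fourth, so the interval is augmented.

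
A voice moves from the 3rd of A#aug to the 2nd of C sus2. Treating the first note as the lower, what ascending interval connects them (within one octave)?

d2

The 3rd of A#aug is C##; the 2nd of C sus2 is D.
C## up to D is 0 semitones, a whole step narrower than a major second, so the interval is diminished.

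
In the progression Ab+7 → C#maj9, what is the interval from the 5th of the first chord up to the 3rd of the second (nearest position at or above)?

Ab+7 has E as its 5th, and C#maj9 has E# as its 3rd.
1 letter names make it a unison; at 1 semitone (a half step wider than perfect) the quality is augmented.

A1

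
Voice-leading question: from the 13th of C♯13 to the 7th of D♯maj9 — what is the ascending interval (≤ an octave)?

C♯13 has A♯ as its 13th, and D♯maj9 has C𝄪 as its 7th.
Counting 3 letters and 4 half steps from A♯ gives a major third.

major third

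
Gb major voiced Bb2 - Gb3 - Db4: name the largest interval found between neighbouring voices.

Adjacent intervals: Bb2→Gb3 = minor sixth; Gb3→Db4 = perfect fifth.
The largest is Bb2 to Gb3, a minor sixth (8 semitones).

minor 6th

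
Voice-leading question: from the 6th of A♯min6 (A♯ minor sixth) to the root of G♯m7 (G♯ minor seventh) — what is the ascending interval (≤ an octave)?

minor second

The 6th of A♯min6 (A♯ minor sixth) is F𝄪; the root of G♯m7 (G♯ minor seventh) is G♯.
2 letter names make it a second; at 1 semitone (a half step narrower than major) the quality is minor.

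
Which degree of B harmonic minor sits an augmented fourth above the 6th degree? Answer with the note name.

The scale is B C# D E F# G A#.
The 6th degree is G; an augmented fourth above that is C# — scale degree 2.

C#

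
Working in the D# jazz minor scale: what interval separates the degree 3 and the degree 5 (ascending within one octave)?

M3

D# melodic minor: D# E# F# G# A# B# C##.
The degree 3 is F# and the 5th scale degree is A#.
F# up to A# spans 3 letter names and 4 semitones — a major third.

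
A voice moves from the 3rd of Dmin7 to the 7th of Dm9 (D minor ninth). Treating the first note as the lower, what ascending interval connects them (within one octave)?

The 3rd of Dmin7 is F; the 7th of Dm9 (D minor ninth) is C.
From F to C is 7 semitones, exactly the perfect fifth.

perfect fifth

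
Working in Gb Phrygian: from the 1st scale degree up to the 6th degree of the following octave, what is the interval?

Spelling Gb Phrygian: Gb Abb Bbb Cb Db Ebb Fb.
So we need the interval from Gb up to Ebb.
13 letter names make it a thirteenth; at 20 semitones (a half step narrower than major) the quality is minor.

m13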